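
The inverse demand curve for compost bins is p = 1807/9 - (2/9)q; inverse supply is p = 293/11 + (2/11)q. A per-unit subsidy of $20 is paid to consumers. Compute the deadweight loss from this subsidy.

Deadweight loss = $495

Pre-subsidy: 1807/9 - (2/9)q = 293/11 + (2/11)q gives q* = 431 and p* = 105.
With the rebate, buyers effectively pay pb = ps − 20, where ps is the price sellers receive.
On the curves, pb = 1807/9 - (2/9)q and ps = 293/11 + (2/11)q; the wedge ps − pb = 20 gives 293/11 + (2/11)q − (1807/9 - (2/9)q) = 20, so q' = 480.5.
Then pb = 1807/9 − (2/9)·480.5 = 94 and ps = 293/11 + (2/11)·480.5 = 114.
The subsidy expands output by 480.5 − 431 = 49.5 past the efficient level; on those units the gap between marginal cost and willingness to pay runs from 0 up to 20.
DWL = ½ × 20 × 49.5 = 495.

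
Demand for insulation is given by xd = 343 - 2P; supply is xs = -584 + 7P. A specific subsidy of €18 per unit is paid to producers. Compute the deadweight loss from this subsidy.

Deadweight loss = €252

Pre-subsidy: 343 - 2P = -584 + 7P gives P* = 103, x* = 137.
With the subsidy, sellers receive Ps = Pb + 18 for each unit, where Pb is the price buyers pay.
Supply in terms of Pb becomes xs = -584 + 7(Pb + 18) = -458 + 7Pb. Setting this equal to demand: 343 - 2Pb = -458 + 7Pb, so Pb = 89.
Sellers receive Ps = 89 + 18 = 107; x' = 343 − 2·89 = 165.
The subsidy expands output by 165 − 137 = 28 past the efficient level; on those units the gap between marginal cost and willingness to pay runs from 0 up to 18.
DWL = ½ × 18 × 28 = 252.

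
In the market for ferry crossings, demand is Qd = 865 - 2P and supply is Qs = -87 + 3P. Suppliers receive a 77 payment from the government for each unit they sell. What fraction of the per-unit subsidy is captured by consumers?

Consumer share = 0.6

Pre-subsidy: 865 - 2P = -87 + 3P gives P* = 190.4, Q* = 484.2.
With the subsidy, sellers receive Ps = Pb + 77 for each unit, where Pb is the price buyers pay.
Supply in terms of Pb becomes Qs = -87 + 3(Pb + 77) = 144 + 3Pb. Setting this equal to demand: 865 - 2Pb = 144 + 3Pb, so Pb = 144.2.
Sellers receive Ps = 144.2 + 77 = 221.2; Q' = 865 − 2·144.2 = 576.6.
Buyers' price falls by P* − Pb = 190.4 − 144.2 = 46.2; sellers' price rises by Ps − P* = 221.2 − 190.4 = 30.8.
So consumers capture 46.2/77 = 0.6 of each unit of subsidy.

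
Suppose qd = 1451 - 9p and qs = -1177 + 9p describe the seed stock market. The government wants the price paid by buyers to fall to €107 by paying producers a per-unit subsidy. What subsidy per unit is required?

At a buyer price of 107, quantity demanded is 1451 − 9·107 = 488.
Sellers supply 488 only when they receive ps with -1177 + 9·ps = 488, i.e. ps = 185.
s = ps − pb = 185 − 107 = 78.

Required subsidy s = €78 per unit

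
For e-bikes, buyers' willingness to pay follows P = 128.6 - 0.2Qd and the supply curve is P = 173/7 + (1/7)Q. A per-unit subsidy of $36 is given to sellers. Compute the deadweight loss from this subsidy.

Pre-subsidy: 128.6 - 0.2Q = 173/7 + (1/7)Q gives Q* = 303 and P* = 68.
With the subsidy, sellers receive Ps = Pb + 36 for each unit, where Pb is the price buyers pay.
On the curves, Pb = 128.6 - 0.2Q and Ps = 173/7 + (1/7)Q; the wedge Ps − Pb = 36 gives 173/7 + (1/7)Q − (128.6 - 0.2Q) = 36, so Q' = 408.
Then Pb = 128.6 − 0.2·408 = 47 and Ps = 173/7 + (1/7)·408 = 83.
The subsidy expands output by 408 − 303 = 105 past the efficient level; on those units the gap between marginal cost and willingness to pay runs from 0 up to 36.
DWL = ½ × 36 × 105 = 1890.

Deadweight loss = $1890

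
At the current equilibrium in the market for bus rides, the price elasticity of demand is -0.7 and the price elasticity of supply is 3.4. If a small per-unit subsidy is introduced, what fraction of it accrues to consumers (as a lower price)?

For a small subsidy around the equilibrium, the benefit split depends on the relative slopes, which at a point are proportional to the elasticities.
Buyer share = εs/(εs + |εd|) = 3.4/(3.4 + 0.7) = 34/41; seller share = |εd|/(εs + |εd|) = 7/41.

Consumer share = 34/41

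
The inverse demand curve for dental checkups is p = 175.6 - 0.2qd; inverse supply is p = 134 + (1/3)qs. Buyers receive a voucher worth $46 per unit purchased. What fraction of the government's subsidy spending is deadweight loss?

Pre-subsidy: 175.6 - 0.2q = 134 + (1/3)q gives q* = 78 and p* = 160.
With the rebate, buyers effectively pay pb = ps − 46, where ps is the price sellers receive.
On the curves, pb = 175.6 - 0.2q and ps = 134 + (1/3)q; the wedge ps − pb = 46 gives 134 + (1/3)q − (175.6 - 0.2q) = 46, so q' = 164.25.
Then pb = 175.6 − 0.2·164.25 = 142.75 and ps = 134 + (1/3)·164.25 = 188.75.
ΔCS = ½(78 + 164.25)(160 − 142.75) = 2089.40625; ΔPS = ½(78 + 164.25)(188.75 − 160) = 3482.34375.
Government spending = 46 × 164.25 = 7555.5.
DWL = ½ × 46 × (164.25 − 78) = 1983.75; fraction = 1983.75 / 7555.5 = 115/438.

DWL / government spending = 115/438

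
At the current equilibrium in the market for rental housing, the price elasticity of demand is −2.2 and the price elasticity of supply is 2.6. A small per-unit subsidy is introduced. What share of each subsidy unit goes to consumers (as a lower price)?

Consumer share = 13/24

For a small subsidy around the equilibrium, the benefit split depends on the relative slopes, which at a point are proportional to the elasticities.
Buyer share = εs/(εs + |εd|) = 2.6/(2.6 + 2.2) = 13/24; seller share = |εd|/(εs + |εd|) = 11/24.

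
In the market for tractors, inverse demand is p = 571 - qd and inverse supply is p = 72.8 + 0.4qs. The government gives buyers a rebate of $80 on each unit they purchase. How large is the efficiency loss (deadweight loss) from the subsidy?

Deadweight loss = 16000/7

Pre-subsidy: 571 - q = 72.8 + 0.4q gives q* = 2491/7 and p* = 1506/7.
With the rebate, buyers effectively pay pb = ps − 80, where ps is the price sellers receive.
On the curves, pb = 571 - q and ps = 72.8 + 0.4q; the wedge ps − pb = 80 gives 72.8 + 0.4q − (571 - q) = 80, so q' = 413.
Then pb = 571 − 1·413 = 158 and ps = 72.8 + 0.4·413 = 238.
The subsidy expands output by 413 − 2491/7 = 400/7 past the efficient level; on those units the gap between marginal cost and willingness to pay runs from 0 up to 80.
DWL = ½ × 80 × 400/7 = 16000/7.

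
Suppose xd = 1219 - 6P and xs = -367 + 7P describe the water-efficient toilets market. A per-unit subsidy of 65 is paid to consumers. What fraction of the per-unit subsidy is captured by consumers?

Pre-subsidy: 1219 - 6P = -367 + 7P gives P* = 122, x* = 487.
With the rebate, buyers effectively pay Pb = Ps − 65, where Ps is the price sellers receive.
Demand in terms of Ps becomes xd = 1219 − 6(Ps − 65) = 1609 - 6Ps. Setting this equal to supply: 1609 - 6Ps = -367 + 7Ps, so Ps = 152.
Buyers pay Pb = 152 − 65 = 87; x' = -367 + 7·152 = 697.
Buyers' price falls by P* − Pb = 122 − 87 = 35; sellers' price rises by Ps − P* = 152 − 122 = 30.
So consumers capture 35/65 = 7/13 of each unit of subsidy.

Consumer share = 7/13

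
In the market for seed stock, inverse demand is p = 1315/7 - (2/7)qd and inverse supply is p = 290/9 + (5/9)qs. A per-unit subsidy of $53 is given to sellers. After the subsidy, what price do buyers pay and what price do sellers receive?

Buyers pay $117; sellers receive $170

Pre-subsidy: 1315/7 - (2/7)q = 290/9 + (5/9)q gives q* = 185 and p* = 135.
With the subsidy, sellers receive ps = pb + 53 for each unit, where pb is the price buyers pay.
On the curves, pb = 1315/7 - (2/7)q and ps = 290/9 + (5/9)q; the wedge ps − pb = 53 gives 290/9 + (5/9)q − (1315/7 - (2/7)q) = 53, so q' = 248.
Then pb = 1315/7 − (2/7)·248 = 117 and ps = 290/9 + (5/9)·248 = 170.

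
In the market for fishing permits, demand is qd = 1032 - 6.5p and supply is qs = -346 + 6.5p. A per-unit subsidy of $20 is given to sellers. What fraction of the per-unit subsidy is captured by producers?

Pre-subsidy: 1032 - 6.5p = -346 + 6.5p gives p* = 106, q* = 343.
With the subsidy, sellers receive ps = pb + 20 for each unit, where pb is the price buyers pay.
Supply in terms of pb becomes qs = -346 + 6.5(pb + 20) = -216 + 6.5pb. Setting this equal to demand: 1032 - 6.5pb = -216 + 6.5pb, so pb = 96.
Sellers receive ps = 96 + 20 = 116; q' = 1032 − 6.5·96 = 408.
Buyers' price falls by p* − pb = 106 − 96 = 10; sellers' price rises by ps − p* = 116 − 106 = 10.
So producers capture 10/20 = 0.5 of each unit of subsidy.

Producer share = 0.5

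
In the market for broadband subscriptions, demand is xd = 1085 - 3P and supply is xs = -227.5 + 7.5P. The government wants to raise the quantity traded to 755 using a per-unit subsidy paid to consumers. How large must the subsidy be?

Required subsidy s = 21 per unit

At x = 755, invert demand for the buyer price: Pb = (1085 − 755)/3 = 110; invert supply for the seller price: Ps = (755 − (-227.5))/7.5 = 131.
The subsidy must fill the gap: s = Ps − Pb = 131 − 110 = 21.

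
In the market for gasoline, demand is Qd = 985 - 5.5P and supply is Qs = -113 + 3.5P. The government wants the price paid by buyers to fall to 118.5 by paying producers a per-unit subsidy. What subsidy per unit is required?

Required subsidy s = 9 per unit

At a buyer price of 118.5, quantity demanded is 985 − 5.5·118.5 = 333.25.
Sellers supply 333.25 only when they receive Ps with -113 + 3.5·Ps = 333.25, i.e. Ps = 127.5.
s = Ps − Pb = 127.5 − 118.5 = 9.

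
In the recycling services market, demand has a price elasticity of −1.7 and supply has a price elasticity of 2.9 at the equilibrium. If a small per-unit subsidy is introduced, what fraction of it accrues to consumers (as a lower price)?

For a small subsidy around the equilibrium, the benefit split depends on the relative slopes, which at a point are proportional to the elasticities.
Buyer share = εs/(εs + |εd|) = 2.9/(2.9 + 1.7) = 29/46; seller share = |εd|/(εs + |εd|) = 17/46.

Consumer share = 29/46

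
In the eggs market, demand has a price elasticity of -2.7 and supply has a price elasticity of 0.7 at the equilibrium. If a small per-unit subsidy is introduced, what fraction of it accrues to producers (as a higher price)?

Producer share = 27/34

For a small subsidy around the equilibrium, the benefit split depends on the relative slopes, which at a point are proportional to the elasticities.
Buyer share = εs/(εs + |εd|) = 0.7/(0.7 + 2.7) = 7/34; seller share = |εd|/(εs + |εd|) = 27/34.
So producers capture 27/34 of the subsidy.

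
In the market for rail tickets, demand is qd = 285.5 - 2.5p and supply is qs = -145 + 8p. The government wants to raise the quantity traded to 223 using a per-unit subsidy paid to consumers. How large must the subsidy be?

Required subsidy s = 21 per unit

At q = 223, invert demand for the buyer price: pb = (285.5 − 223)/2.5 = 25; invert supply for the seller price: ps = (223 − (-145))/8 = 46.
The subsidy must fill the gap: s = ps − pb = 46 − 25 = 21.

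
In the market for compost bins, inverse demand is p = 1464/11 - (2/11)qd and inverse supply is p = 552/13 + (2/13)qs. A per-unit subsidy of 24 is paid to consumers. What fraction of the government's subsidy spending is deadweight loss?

Pre-subsidy: 1464/11 - (2/11)q = 552/13 + (2/13)q gives q* = 270 and p* = 84.
With the rebate, buyers effectively pay pb = ps − 24, where ps is the price sellers receive.
On the curves, pb = 1464/11 - (2/11)q and ps = 552/13 + (2/13)q; the wedge ps − pb = 24 gives 552/13 + (2/13)q − (1464/11 - (2/11)q) = 24, so q' = 341.5.
Then pb = 1464/11 − (2/11)·341.5 = 71 and ps = 552/13 + (2/13)·341.5 = 95.
ΔCS = ½(270 + 341.5)(84 − 71) = 3974.75; ΔPS = ½(270 + 341.5)(95 − 84) = 3363.25.
Government spending = 24 × 341.5 = 8196.
DWL = ½ × 24 × (341.5 − 270) = 858; fraction = 858 / 8196 = 143/1366.

DWL / government spending = 143/1366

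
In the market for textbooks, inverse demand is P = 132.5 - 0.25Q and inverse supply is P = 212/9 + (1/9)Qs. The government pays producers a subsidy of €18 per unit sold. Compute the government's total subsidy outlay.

Pre-subsidy: 132.5 - 0.25Q = 212/9 + (1/9)Q gives Q* = 3922/13 and P* = 742/13.
With the subsidy, sellers receive Ps = Pb + 18 for each unit, where Pb is the price buyers pay.
On the curves, Pb = 132.5 - 0.25Q and Ps = 212/9 + (1/9)Q; the wedge Ps − Pb = 18 gives 212/9 + (1/9)Q − (132.5 - 0.25Q) = 18, so Q' = 4570/13.
Then Pb = 132.5 − 0.25·(4570/13) = 580/13 and Ps = 212/9 + (1/9)·(4570/13) = 814/13.
Government outlay = subsidy × quantity = 18 × 4570/13 = 82260/13.

Government cost = 82260/13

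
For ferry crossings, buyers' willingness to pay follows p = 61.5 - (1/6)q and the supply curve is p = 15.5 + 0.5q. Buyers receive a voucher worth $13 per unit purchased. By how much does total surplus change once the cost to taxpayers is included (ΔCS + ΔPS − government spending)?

Net change in total surplus = -$126.75

Pre-subsidy: 61.5 - (1/6)q = 15.5 + 0.5q gives q* = 69 and p* = 50.
With the rebate, buyers effectively pay pb = ps − 13, where ps is the price sellers receive.
On the curves, pb = 61.5 - (1/6)q and ps = 15.5 + 0.5q; the wedge ps − pb = 13 gives 15.5 + 0.5q − (61.5 - (1/6)q) = 13, so q' = 88.5.
Then pb = 61.5 − (1/6)·88.5 = 46.75 and ps = 15.5 + 0.5·88.5 = 59.75.
ΔCS = ½(69 + 88.5)(50 − 46.75) = 255.9375; ΔPS = ½(69 + 88.5)(59.75 − 50) = 767.8125.
Government spending = 13 × 88.5 = 1150.5.
Net change = 255.9375 + 767.8125 − 1150.5 = -126.75. The loss equals the DWL triangle ½·13·19.5.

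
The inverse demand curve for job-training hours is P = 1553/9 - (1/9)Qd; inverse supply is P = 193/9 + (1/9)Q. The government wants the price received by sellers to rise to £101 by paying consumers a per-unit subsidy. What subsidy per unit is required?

At a seller price of 101, quantity supplied is -193 + 9·101 = 716.
Buyers absorb 716 only when they pay Pb = 1553/9 − (1/9)·716 = 93.
s = Ps − Pb = 101 − 93 = 8.

Required subsidy s = £8 per unit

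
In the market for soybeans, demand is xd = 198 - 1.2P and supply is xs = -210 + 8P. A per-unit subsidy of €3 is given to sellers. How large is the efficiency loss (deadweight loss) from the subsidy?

Pre-subsidy: 198 - 1.2P = -210 + 8P gives P* = 1020/23, x* = 3330/23.
With the subsidy, sellers receive Ps = Pb + 3 for each unit, where Pb is the price buyers pay.
Supply in terms of Pb becomes xs = -210 + 8(Pb + 3) = -186 + 8Pb. Setting this equal to demand: 198 - 1.2Pb = -186 + 8Pb, so Pb = 960/23.
Sellers receive Ps = 960/23 + 3 = 1029/23; x' = 198 − 1.2·(960/23) = 3402/23.
The subsidy expands output by 3402/23 − 3330/23 = 72/23 past the efficient level; on those units the gap between marginal cost and willingness to pay runs from 0 up to 3.
DWL = ½ × 3 × 72/23 = 108/23.

Deadweight loss = 108/23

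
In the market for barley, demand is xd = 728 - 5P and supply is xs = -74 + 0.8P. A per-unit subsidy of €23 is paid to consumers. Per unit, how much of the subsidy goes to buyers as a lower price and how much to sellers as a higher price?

Buyers gain 92/29 per unit; sellers gain 575/29 per unit

Pre-subsidy: 728 - 5P = -74 + 0.8P gives P* = 4010/29, x* = 1062/29.
With the rebate, buyers effectively pay Pb = Ps − 23, where Ps is the price sellers receive.
Demand in terms of Ps becomes xd = 728 − 5(Ps − 23) = 843 - 5Ps. Setting this equal to supply: 843 - 5Ps = -74 + 0.8Ps, so Ps = 4585/29.
Buyers pay Pb = 4585/29 − 23 = 3918/29; x' = -74 + 0.8·(4585/29) = 1522/29.
Buyers' price falls by P* − Pb = 4010/29 − 3918/29 = 92/29; sellers' price rises by Ps − P* = 4585/29 − 4010/29 = 575/29.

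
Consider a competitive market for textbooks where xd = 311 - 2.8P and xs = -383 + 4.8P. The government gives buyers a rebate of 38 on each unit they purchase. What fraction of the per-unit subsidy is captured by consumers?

Consumer share = 12/19

Pre-subsidy: 311 - 2.8P = -383 + 4.8P gives P* = 1735/19, x* = 1051/19.
With the rebate, buyers effectively pay Pb = Ps − 38, where Ps is the price sellers receive.
Demand in terms of Ps becomes xd = 311 − 2.8(Ps − 38) = 417.4 - 2.8Ps. Setting this equal to supply: 417.4 - 2.8Ps = -383 + 4.8Ps, so Ps = 2001/19.
Buyers pay Pb = 2001/19 − 38 = 1279/19; x' = -383 + 4.8·(2001/19) = 11639/95.
Buyers' price falls by P* − Pb = 1735/19 − 1279/19 = 24; sellers' price rises by Ps − P* = 2001/19 − 1735/19 = 14.
So consumers capture 24/38 = 12/19 of each unit of subsidy.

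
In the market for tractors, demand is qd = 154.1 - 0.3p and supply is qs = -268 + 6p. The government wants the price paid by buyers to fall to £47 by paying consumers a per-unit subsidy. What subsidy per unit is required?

At a buyer price of 47, quantity demanded is 154.1 − 0.3·47 = 140.
Sellers supply 140 only when they receive ps with -268 + 6·ps = 140, i.e. ps = 68.
s = ps − pb = 68 − 47 = 21.

Required subsidy s = £21 per unit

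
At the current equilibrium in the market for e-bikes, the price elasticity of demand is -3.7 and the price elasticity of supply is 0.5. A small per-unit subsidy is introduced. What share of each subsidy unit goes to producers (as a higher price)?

Producer share = 37/42

For a small subsidy around the equilibrium, the benefit split depends on the relative slopes, which at a point are proportional to the elasticities.
Buyer share = εs/(εs + |εd|) = 0.5/(0.5 + 3.7) = 5/42; seller share = |εd|/(εs + |εd|) = 37/42.
So producers capture 37/42 of the subsidy.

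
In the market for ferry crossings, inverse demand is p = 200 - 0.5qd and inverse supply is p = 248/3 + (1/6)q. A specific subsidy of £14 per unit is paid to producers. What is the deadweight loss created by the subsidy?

Deadweight loss = £147

Pre-subsidy: 200 - 0.5q = 248/3 + (1/6)q gives q* = 176 and p* = 112.
With the subsidy, sellers receive ps = pb + 14 for each unit, where pb is the price buyers pay.
On the curves, pb = 200 - 0.5q and ps = 248/3 + (1/6)q; the wedge ps − pb = 14 gives 248/3 + (1/6)q − (200 - 0.5q) = 14, so q' = 197.
Then pb = 200 − 0.5·197 = 101.5 and ps = 248/3 + (1/6)·197 = 115.5.
The subsidy expands output by 197 − 176 = 21 past the efficient level; on those units the gap between marginal cost and willingness to pay runs from 0 up to 14.
DWL = ½ × 14 × 21 = 147.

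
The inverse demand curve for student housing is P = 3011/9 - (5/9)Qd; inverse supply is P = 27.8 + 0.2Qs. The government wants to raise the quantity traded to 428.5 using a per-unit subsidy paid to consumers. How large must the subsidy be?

At Q = 428.5, from the demand curve buyers pay Pb = 3011/9 − (5/9)·428.5 = 96.5; from the supply curve sellers need Ps = 27.8 + 0.2·428.5 = 113.5.
The subsidy must fill the gap: s = Ps − Pb = 113.5 − 96.5 = 17.

Required subsidy s = 17 per unit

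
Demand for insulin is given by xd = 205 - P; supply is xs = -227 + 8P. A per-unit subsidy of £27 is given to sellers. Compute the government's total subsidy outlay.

Government cost = £4887

Pre-subsidy: 205 - P = -227 + 8P gives P* = 48, x* = 157.
With the subsidy, sellers receive Ps = Pb + 27 for each unit, where Pb is the price buyers pay.
Supply in terms of Pb becomes xs = -227 + 8(Pb + 27) = -11 + 8Pb. Setting this equal to demand: 205 - Pb = -11 + 8Pb, so Pb = 24.
Sellers receive Ps = 24 + 27 = 51; x' = 205 − 1·24 = 181.
Government outlay = subsidy × quantity = 27 × 181 = 4887.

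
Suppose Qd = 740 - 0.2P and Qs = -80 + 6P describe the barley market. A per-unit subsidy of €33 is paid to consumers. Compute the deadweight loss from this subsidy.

Deadweight loss = 3267/31

Pre-subsidy: 740 - 0.2P = -80 + 6P gives P* = 4100/31, Q* = 22120/31.
With the rebate, buyers effectively pay Pb = Ps − 33, where Ps is the price sellers receive.
Demand in terms of Ps becomes Qd = 740 − 0.2(Ps − 33) = 746.6 - 0.2Ps. Setting this equal to supply: 746.6 - 0.2Ps = -80 + 6Ps, so Ps = 4133/31.
Buyers pay Pb = 4133/31 − 33 = 3110/31; Q' = -80 + 6·(4133/31) = 22318/31.
The subsidy expands output by 22318/31 − 22120/31 = 198/31 past the efficient level; on those units the gap between marginal cost and willingness to pay runs from 0 up to 33.
DWL = ½ × 33 × 198/31 = 3267/31.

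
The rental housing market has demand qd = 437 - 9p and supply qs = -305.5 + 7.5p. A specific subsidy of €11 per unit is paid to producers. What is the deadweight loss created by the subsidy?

Pre-subsidy: 437 - 9p = -305.5 + 7.5p gives p* = 45, q* = 32.
With the subsidy, sellers receive ps = pb + 11 for each unit, where pb is the price buyers pay.
Supply in terms of pb becomes qs = -305.5 + 7.5(pb + 11) = -223 + 7.5pb. Setting this equal to demand: 437 - 9pb = -223 + 7.5pb, so pb = 40.
Sellers receive ps = 40 + 11 = 51; q' = 437 − 9·40 = 77.
The subsidy expands output by 77 − 32 = 45 past the efficient level; on those units the gap between marginal cost and willingness to pay runs from 0 up to 11.
DWL = ½ × 11 × 45 = 247.5.

Deadweight loss = €247.5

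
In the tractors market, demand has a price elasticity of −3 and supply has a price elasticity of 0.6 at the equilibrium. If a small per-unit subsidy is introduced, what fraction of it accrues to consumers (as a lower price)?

For a small subsidy around the equilibrium, the benefit split depends on the relative slopes, which at a point are proportional to the elasticities.
Buyer share = εs/(εs + |εd|) = 0.6/(0.6 + 3) = 1/6; seller share = |εd|/(εs + |εd|) = 5/6.

Consumer share = 1/6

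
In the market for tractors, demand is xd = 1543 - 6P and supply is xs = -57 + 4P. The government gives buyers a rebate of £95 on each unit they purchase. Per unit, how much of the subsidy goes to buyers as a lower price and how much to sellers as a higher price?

Pre-subsidy: 1543 - 6P = -57 + 4P gives P* = 160, x* = 583.
With the rebate, buyers effectively pay Pb = Ps − 95, where Ps is the price sellers receive.
Demand in terms of Ps becomes xd = 1543 − 6(Ps − 95) = 2113 - 6Ps. Setting this equal to supply: 2113 - 6Ps = -57 + 4Ps, so Ps = 217.
Buyers pay Pb = 217 − 95 = 122; x' = -57 + 4·217 = 811.
Buyers' price falls by P* − Pb = 160 − 122 = 38; sellers' price rises by Ps − P* = 217 − 160 = 57.

Buyers gain £38 per unit; sellers gain £57 per unit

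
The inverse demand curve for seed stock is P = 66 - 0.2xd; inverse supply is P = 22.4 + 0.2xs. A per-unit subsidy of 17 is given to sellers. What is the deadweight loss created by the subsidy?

Pre-subsidy: 66 - 0.2x = 22.4 + 0.2x gives x* = 109 and P* = 44.2.
With the subsidy, sellers receive Ps = Pb + 17 for each unit, where Pb is the price buyers pay.
On the curves, Pb = 66 - 0.2x and Ps = 22.4 + 0.2x; the wedge Ps − Pb = 17 gives 22.4 + 0.2x − (66 - 0.2x) = 17, so x' = 151.5.
Then Pb = 66 − 0.2·151.5 = 35.7 and Ps = 22.4 + 0.2·151.5 = 52.7.
The subsidy expands output by 151.5 − 109 = 42.5 past the efficient level; on those units the gap between marginal cost and willingness to pay runs from 0 up to 17.
DWL = ½ × 17 × 42.5 = 361.25.

Deadweight loss = 361.25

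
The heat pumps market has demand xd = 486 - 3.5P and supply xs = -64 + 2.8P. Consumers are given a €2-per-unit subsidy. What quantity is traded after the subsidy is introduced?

x' = 1652/9

Pre-subsidy: 486 - 3.5P = -64 + 2.8P gives P* = 5500/63, x* = 1624/9.
With the rebate, buyers effectively pay Pb = Ps − 2, where Ps is the price sellers receive.
Demand in terms of Ps becomes xd = 486 − 3.5(Ps − 2) = 493 - 3.5Ps. Setting this equal to supply: 493 - 3.5Ps = -64 + 2.8Ps, so Ps = 5570/63.
Buyers pay Pb = 5570/63 − 2 = 5444/63; x' = -64 + 2.8·(5570/63) = 1652/9.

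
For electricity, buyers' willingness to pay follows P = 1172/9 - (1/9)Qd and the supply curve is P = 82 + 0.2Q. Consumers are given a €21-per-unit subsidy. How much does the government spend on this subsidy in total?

Pre-subsidy: 1172/9 - (1/9)Q = 82 + 0.2Q gives Q* = 155 and P* = 113.
With the rebate, buyers effectively pay Pb = Ps − 21, where Ps is the price sellers receive.
On the curves, Pb = 1172/9 - (1/9)Q and Ps = 82 + 0.2Q; the wedge Ps − Pb = 21 gives 82 + 0.2Q − (1172/9 - (1/9)Q) = 21, so Q' = 222.5.
Then Pb = 1172/9 − (1/9)·222.5 = 105.5 and Ps = 82 + 0.2·222.5 = 126.5.
Government outlay = subsidy × quantity = 21 × 222.5 = 4672.5.

Government cost = €4672.5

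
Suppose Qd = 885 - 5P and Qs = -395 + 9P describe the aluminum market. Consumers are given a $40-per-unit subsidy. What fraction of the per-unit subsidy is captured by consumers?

Pre-subsidy: 885 - 5P = -395 + 9P gives P* = 640/7, Q* = 2995/7.
With the rebate, buyers effectively pay Pb = Ps − 40, where Ps is the price sellers receive.
Demand in terms of Ps becomes Qd = 885 − 5(Ps − 40) = 1085 - 5Ps. Setting this equal to supply: 1085 - 5Ps = -395 + 9Ps, so Ps = 740/7.
Buyers pay Pb = 740/7 − 40 = 460/7; Q' = -395 + 9·(740/7) = 3895/7.
Buyers' price falls by P* − Pb = 640/7 − 460/7 = 180/7; sellers' price rises by Ps − P* = 740/7 − 640/7 = 100/7.
So consumers capture (180/7)/40 = 9/14 of each unit of subsidy.

Consumer share = 9/14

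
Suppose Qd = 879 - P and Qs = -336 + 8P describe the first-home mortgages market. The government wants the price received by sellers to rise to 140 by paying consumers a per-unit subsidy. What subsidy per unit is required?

Required subsidy s = 45 per unit

At a seller price of 140, quantity supplied is -336 + 8·140 = 784.
Buyers absorb 784 only when they pay Pb with 879 − 1·Pb = 784, i.e. Pb = 95.
s = Ps − Pb = 140 − 95 = 45.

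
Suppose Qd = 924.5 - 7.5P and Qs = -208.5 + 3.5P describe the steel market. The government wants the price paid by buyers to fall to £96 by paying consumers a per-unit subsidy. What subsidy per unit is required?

At a buyer price of 96, quantity demanded is 924.5 − 7.5·96 = 204.5.
Sellers supply 204.5 only when they receive Ps with -208.5 + 3.5·Ps = 204.5, i.e. Ps = 118.
s = Ps − Pb = 118 − 96 = 22.

Required subsidy s = £22 per unit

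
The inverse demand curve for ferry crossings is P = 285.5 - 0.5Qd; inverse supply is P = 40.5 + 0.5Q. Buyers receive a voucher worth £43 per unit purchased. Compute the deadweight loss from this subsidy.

Pre-subsidy: 285.5 - 0.5Q = 40.5 + 0.5Q gives Q* = 245 and P* = 163.
With the rebate, buyers effectively pay Pb = Ps − 43, where Ps is the price sellers receive.
On the curves, Pb = 285.5 - 0.5Q and Ps = 40.5 + 0.5Q; the wedge Ps − Pb = 43 gives 40.5 + 0.5Q − (285.5 - 0.5Q) = 43, so Q' = 288.
Then Pb = 285.5 − 0.5·288 = 141.5 and Ps = 40.5 + 0.5·288 = 184.5.
The subsidy expands output by 288 − 245 = 43 past the efficient level; on those units the gap between marginal cost and willingness to pay runs from 0 up to 43.
DWL = ½ × 43 × 43 = 924.5.

Deadweight loss = £924.5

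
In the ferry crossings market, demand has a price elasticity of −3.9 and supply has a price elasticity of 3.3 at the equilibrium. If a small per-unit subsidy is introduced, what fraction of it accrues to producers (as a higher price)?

Producer share = 13/24

For a small subsidy around the equilibrium, the benefit split depends on the relative slopes, which at a point are proportional to the elasticities.
Buyer share = εs/(εs + |εd|) = 3.3/(3.3 + 3.9) = 11/24; seller share = |εd|/(εs + |εd|) = 13/24.
So producers capture 13/24 of the subsidy.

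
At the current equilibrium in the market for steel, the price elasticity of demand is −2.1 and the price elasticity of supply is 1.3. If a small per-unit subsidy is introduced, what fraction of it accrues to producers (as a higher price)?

For a small subsidy around the equilibrium, the benefit split depends on the relative slopes, which at a point are proportional to the elasticities.
Buyer share = εs/(εs + |εd|) = 1.3/(1.3 + 2.1) = 13/34; seller share = |εd|/(εs + |εd|) = 21/34.
So producers capture 21/34 of the subsidy.

Producer share = 21/34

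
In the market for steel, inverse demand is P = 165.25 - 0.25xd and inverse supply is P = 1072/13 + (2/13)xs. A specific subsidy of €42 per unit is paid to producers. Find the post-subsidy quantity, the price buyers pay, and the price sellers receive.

Pre-subsidy: 165.25 - 0.25x = 1072/13 + (2/13)x gives x* = 205 and P* = 114.
With the subsidy, sellers receive Ps = Pb + 42 for each unit, where Pb is the price buyers pay.
On the curves, Pb = 165.25 - 0.25x and Ps = 1072/13 + (2/13)x; the wedge Ps − Pb = 42 gives 1072/13 + (2/13)x − (165.25 - 0.25x) = 42, so x' = 309.
Then Pb = 165.25 − 0.25·309 = 88 and Ps = 1072/13 + (2/13)·309 = 130.

x' = 309; buyers pay €88; sellers receive €130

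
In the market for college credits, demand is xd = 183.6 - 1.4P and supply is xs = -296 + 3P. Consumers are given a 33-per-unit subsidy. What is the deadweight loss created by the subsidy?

Deadweight loss = 519.75

Pre-subsidy: 183.6 - 1.4P = -296 + 3P gives P* = 109, x* = 31.
With the rebate, buyers effectively pay Pb = Ps − 33, where Ps is the price sellers receive.
Demand in terms of Ps becomes xd = 183.6 − 1.4(Ps − 33) = 229.8 - 1.4Ps. Setting this equal to supply: 229.8 - 1.4Ps = -296 + 3Ps, so Ps = 119.5.
Buyers pay Pb = 119.5 − 33 = 86.5; x' = -296 + 3·119.5 = 62.5.
The subsidy expands output by 62.5 − 31 = 31.5 past the efficient level; on those units the gap between marginal cost and willingness to pay runs from 0 up to 33.
DWL = ½ × 33 × 31.5 = 519.75.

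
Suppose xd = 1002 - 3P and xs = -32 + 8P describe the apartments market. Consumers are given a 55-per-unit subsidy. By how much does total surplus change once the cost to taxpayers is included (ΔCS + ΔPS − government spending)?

Pre-subsidy: 1002 - 3P = -32 + 8P gives P* = 94, x* = 720.
With the rebate, buyers effectively pay Pb = Ps − 55, where Ps is the price sellers receive.
Demand in terms of Ps becomes xd = 1002 − 3(Ps − 55) = 1167 - 3Ps. Setting this equal to supply: 1167 - 3Ps = -32 + 8Ps, so Ps = 109.
Buyers pay Pb = 109 − 55 = 54; x' = -32 + 8·109 = 840.
ΔCS = ½(720 + 840)(94 − 54) = 31200; ΔPS = ½(720 + 840)(109 − 94) = 11700.
Government spending = 55 × 840 = 46200.
Net change = 31200 + 11700 − 46200 = -3300. The loss equals the DWL triangle ½·55·120.

Net change in total surplus = -3300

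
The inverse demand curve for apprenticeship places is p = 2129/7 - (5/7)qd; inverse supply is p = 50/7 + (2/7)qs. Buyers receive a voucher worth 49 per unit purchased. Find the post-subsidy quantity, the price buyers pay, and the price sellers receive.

Pre-subsidy: 2129/7 - (5/7)q = 50/7 + (2/7)q gives q* = 297 and p* = 92.
With the rebate, buyers effectively pay pb = ps − 49, where ps is the price sellers receive.
On the curves, pb = 2129/7 - (5/7)q and ps = 50/7 + (2/7)q; the wedge ps − pb = 49 gives 50/7 + (2/7)q − (2129/7 - (5/7)q) = 49, so q' = 346.
Then pb = 2129/7 − (5/7)·346 = 57 and ps = 50/7 + (2/7)·346 = 106.

q' = 346; buyers pay 57; sellers receive 106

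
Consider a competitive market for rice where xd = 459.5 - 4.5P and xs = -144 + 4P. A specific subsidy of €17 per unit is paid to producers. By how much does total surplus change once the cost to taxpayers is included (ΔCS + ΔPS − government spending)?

Net change in total surplus = -€306

Pre-subsidy: 459.5 - 4.5P = -144 + 4P gives P* = 71, x* = 140.
With the subsidy, sellers receive Ps = Pb + 17 for each unit, where Pb is the price buyers pay.
Supply in terms of Pb becomes xs = -144 + 4(Pb + 17) = -76 + 4Pb. Setting this equal to demand: 459.5 - 4.5Pb = -76 + 4Pb, so Pb = 63.
Sellers receive Ps = 63 + 17 = 80; x' = 459.5 − 4.5·63 = 176.
ΔCS = ½(140 + 176)(71 − 63) = 1264; ΔPS = ½(140 + 176)(80 − 71) = 1422.
Government spending = 17 × 176 = 2992.
Net change = 1264 + 1422 − 2992 = -306. The loss equals the DWL triangle ½·17·36.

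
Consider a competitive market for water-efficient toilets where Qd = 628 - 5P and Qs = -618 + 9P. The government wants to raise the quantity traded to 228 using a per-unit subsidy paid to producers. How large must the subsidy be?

Required subsidy s = 14 per unit

At Q = 228, invert demand for the buyer price: Pb = (628 − 228)/5 = 80; invert supply for the seller price: Ps = (228 − (-618))/9 = 94.
The subsidy must fill the gap: s = Ps − Pb = 94 − 80 = 14.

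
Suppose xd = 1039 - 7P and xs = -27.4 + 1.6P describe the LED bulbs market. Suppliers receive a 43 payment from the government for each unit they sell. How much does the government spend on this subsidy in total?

Government cost = 9761

Pre-subsidy: 1039 - 7P = -27.4 + 1.6P gives P* = 124, x* = 171.
With the subsidy, sellers receive Ps = Pb + 43 for each unit, where Pb is the price buyers pay.
Supply in terms of Pb becomes xs = -27.4 + 1.6(Pb + 43) = 41.4 + 1.6Pb. Setting this equal to demand: 1039 - 7Pb = 41.4 + 1.6Pb, so Pb = 116.
Sellers receive Ps = 116 + 43 = 159; x' = 1039 − 7·116 = 227.
Government outlay = subsidy × quantity = 43 × 227 = 9761.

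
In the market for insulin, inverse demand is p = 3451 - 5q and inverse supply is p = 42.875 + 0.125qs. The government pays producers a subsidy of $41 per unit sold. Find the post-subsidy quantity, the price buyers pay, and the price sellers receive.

q' = 673; buyers pay $86; sellers receive $127

Pre-subsidy: 3451 - 5q = 42.875 + 0.125q gives q* = 665 and p* = 126.
With the subsidy, sellers receive ps = pb + 41 for each unit, where pb is the price buyers pay.
On the curves, pb = 3451 - 5q and ps = 42.875 + 0.125q; the wedge ps − pb = 41 gives 42.875 + 0.125q − (3451 - 5q) = 41, so q' = 673.
Then pb = 3451 − 5·673 = 86 and ps = 42.875 + 0.125·673 = 127.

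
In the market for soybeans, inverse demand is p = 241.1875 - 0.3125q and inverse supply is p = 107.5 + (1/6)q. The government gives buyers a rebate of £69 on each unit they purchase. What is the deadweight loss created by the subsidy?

Pre-subsidy: 241.1875 - 0.3125q = 107.5 + (1/6)q gives q* = 279 and p* = 154.
With the rebate, buyers effectively pay pb = ps − 69, where ps is the price sellers receive.
On the curves, pb = 241.1875 - 0.3125q and ps = 107.5 + (1/6)q; the wedge ps − pb = 69 gives 107.5 + (1/6)q − (241.1875 - 0.3125q) = 69, so q' = 423.
Then pb = 241.1875 − 0.3125·423 = 109 and ps = 107.5 + (1/6)·423 = 178.
The subsidy expands output by 423 − 279 = 144 past the efficient level; on those units the gap between marginal cost and willingness to pay runs from 0 up to 69.
DWL = ½ × 69 × 144 = 4968.

Deadweight loss = £4968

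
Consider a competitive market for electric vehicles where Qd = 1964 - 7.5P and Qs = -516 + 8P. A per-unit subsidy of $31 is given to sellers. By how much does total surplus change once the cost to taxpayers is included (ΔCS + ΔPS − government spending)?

Net change in total surplus = -$1860

Pre-subsidy: 1964 - 7.5P = -516 + 8P gives P* = 160, Q* = 764.
With the subsidy, sellers receive Ps = Pb + 31 for each unit, where Pb is the price buyers pay.
Supply in terms of Pb becomes Qs = -516 + 8(Pb + 31) = -268 + 8Pb. Setting this equal to demand: 1964 - 7.5Pb = -268 + 8Pb, so Pb = 144.
Sellers receive Ps = 144 + 31 = 175; Q' = 1964 − 7.5·144 = 884.
ΔCS = ½(764 + 884)(160 − 144) = 13184; ΔPS = ½(764 + 884)(175 − 160) = 12360.
Government spending = 31 × 884 = 27404.
Net change = 13184 + 12360 − 27404 = -1860. The loss equals the DWL triangle ½·31·120.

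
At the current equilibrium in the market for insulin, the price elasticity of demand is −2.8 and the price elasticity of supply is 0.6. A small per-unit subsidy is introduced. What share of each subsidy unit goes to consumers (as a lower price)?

For a small subsidy around the equilibrium, the benefit split depends on the relative slopes, which at a point are proportional to the elasticities.
Buyer share = εs/(εs + |εd|) = 0.6/(0.6 + 2.8) = 3/17; seller share = |εd|/(εs + |εd|) = 14/17.

Consumer share = 3/17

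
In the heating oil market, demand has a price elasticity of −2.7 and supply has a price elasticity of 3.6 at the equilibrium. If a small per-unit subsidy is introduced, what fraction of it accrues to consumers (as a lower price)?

Consumer share = 4/7

For a small subsidy around the equilibrium, the benefit split depends on the relative slopes, which at a point are proportional to the elasticities.
Buyer share = εs/(εs + |εd|) = 3.6/(3.6 + 2.7) = 4/7; seller share = |εd|/(εs + |εd|) = 3/7.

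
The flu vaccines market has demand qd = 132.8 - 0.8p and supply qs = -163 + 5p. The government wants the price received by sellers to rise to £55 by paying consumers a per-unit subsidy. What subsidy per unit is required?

At a seller price of 55, quantity supplied is -163 + 5·55 = 112.
Buyers absorb 112 only when they pay pb with 132.8 − 0.8·pb = 112, i.e. pb = 26.
s = ps − pb = 55 − 26 = 29.

Required subsidy s = £29 per unit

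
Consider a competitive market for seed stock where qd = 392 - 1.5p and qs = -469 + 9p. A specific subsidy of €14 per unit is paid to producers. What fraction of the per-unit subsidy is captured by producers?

Pre-subsidy: 392 - 1.5p = -469 + 9p gives p* = 82, q* = 269.
With the subsidy, sellers receive ps = pb + 14 for each unit, where pb is the price buyers pay.
Supply in terms of pb becomes qs = -469 + 9(pb + 14) = -343 + 9pb. Setting this equal to demand: 392 - 1.5pb = -343 + 9pb, so pb = 70.
Sellers receive ps = 70 + 14 = 84; q' = 392 − 1.5·70 = 287.
Buyers' price falls by p* − pb = 82 − 70 = 12; sellers' price rises by ps − p* = 84 − 82 = 2.
So producers capture 2/14 = 1/7 of each unit of subsidy.

Producer share = 1/7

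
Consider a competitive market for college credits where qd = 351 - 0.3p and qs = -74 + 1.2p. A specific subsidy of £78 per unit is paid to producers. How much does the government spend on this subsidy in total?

Pre-subsidy: 351 - 0.3p = -74 + 1.2p gives p* = 850/3, q* = 266.
With the subsidy, sellers receive ps = pb + 78 for each unit, where pb is the price buyers pay.
Supply in terms of pb becomes qs = -74 + 1.2(pb + 78) = 19.6 + 1.2pb. Setting this equal to demand: 351 - 0.3pb = 19.6 + 1.2pb, so pb = 3314/15.
Sellers receive ps = 3314/15 + 78 = 4484/15; q' = 351 − 0.3·(3314/15) = 284.72.
Government outlay = subsidy × quantity = 78 × 284.72 = 22208.16.

Government cost = £22208.16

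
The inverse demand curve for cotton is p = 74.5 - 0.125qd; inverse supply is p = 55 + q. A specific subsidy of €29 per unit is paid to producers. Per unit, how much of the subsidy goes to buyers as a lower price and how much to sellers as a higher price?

Buyers gain 29/9 per unit; sellers gain 232/9 per unit

Pre-subsidy: 74.5 - 0.125q = 55 + q gives q* = 52/3 and p* = 217/3.
With the subsidy, sellers receive ps = pb + 29 for each unit, where pb is the price buyers pay.
On the curves, pb = 74.5 - 0.125q and ps = 55 + q; the wedge ps − pb = 29 gives 55 + q − (74.5 - 0.125q) = 29, so q' = 388/9.
Then pb = 74.5 − 0.125·(388/9) = 622/9 and ps = 55 + 1·(388/9) = 883/9.
Buyers' price falls by p* − pb = 217/3 − 622/9 = 29/9; sellers' price rises by ps − p* = 883/9 − 217/3 = 232/9.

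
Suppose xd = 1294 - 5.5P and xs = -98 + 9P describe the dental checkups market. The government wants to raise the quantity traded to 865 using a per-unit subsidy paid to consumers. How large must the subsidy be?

At x = 865, invert demand for the buyer price: Pb = (1294 − 865)/5.5 = 78; invert supply for the seller price: Ps = (865 − (-98))/9 = 107.
The subsidy must fill the gap: s = Ps − Pb = 107 − 78 = 29.

Required subsidy s = 29 per unit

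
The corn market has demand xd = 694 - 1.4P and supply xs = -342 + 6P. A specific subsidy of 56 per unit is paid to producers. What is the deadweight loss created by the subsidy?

Pre-subsidy: 694 - 1.4P = -342 + 6P gives P* = 140, x* = 498.
With the subsidy, sellers receive Ps = Pb + 56 for each unit, where Pb is the price buyers pay.
Supply in terms of Pb becomes xs = -342 + 6(Pb + 56) = -6 + 6Pb. Setting this equal to demand: 694 - 1.4Pb = -6 + 6Pb, so Pb = 3500/37.
Sellers receive Ps = 3500/37 + 56 = 5572/37; x' = 694 − 1.4·(3500/37) = 20778/37.
The subsidy expands output by 20778/37 − 498 = 2352/37 past the efficient level; on those units the gap between marginal cost and willingness to pay runs from 0 up to 56.
DWL = ½ × 56 × 2352/37 = 65856/37.

Deadweight loss = 65856/37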